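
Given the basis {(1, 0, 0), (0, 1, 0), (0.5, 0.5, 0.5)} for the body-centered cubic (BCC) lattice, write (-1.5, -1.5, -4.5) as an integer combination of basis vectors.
3b₁ + 3b₂ - 9b₃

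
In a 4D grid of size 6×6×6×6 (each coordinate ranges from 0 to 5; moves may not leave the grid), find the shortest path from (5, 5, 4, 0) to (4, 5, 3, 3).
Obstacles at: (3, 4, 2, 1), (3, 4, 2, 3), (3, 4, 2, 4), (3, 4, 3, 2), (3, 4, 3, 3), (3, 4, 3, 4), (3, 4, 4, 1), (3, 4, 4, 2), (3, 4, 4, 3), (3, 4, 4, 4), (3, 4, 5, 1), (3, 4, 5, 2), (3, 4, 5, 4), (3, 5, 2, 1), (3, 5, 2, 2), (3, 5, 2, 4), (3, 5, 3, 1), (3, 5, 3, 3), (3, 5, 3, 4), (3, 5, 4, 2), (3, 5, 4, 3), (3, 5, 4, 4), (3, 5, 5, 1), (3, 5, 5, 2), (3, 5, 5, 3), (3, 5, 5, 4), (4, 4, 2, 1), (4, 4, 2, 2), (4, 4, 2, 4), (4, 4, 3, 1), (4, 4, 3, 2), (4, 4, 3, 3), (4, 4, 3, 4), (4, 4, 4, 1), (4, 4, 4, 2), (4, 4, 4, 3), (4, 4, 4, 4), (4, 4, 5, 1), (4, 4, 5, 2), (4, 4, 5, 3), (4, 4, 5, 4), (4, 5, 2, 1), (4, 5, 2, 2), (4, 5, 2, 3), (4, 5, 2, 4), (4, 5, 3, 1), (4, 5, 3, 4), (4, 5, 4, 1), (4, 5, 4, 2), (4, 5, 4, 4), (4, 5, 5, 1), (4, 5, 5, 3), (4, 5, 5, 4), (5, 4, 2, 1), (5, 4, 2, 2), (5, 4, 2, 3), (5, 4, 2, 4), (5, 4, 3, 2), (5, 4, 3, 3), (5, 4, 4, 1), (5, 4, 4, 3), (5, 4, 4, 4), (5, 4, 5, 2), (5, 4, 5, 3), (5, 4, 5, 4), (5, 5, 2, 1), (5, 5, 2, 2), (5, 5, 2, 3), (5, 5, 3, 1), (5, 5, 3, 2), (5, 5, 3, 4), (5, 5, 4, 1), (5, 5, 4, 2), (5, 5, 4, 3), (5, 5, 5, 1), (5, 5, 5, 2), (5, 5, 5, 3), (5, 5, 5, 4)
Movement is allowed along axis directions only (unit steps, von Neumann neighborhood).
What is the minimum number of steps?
9
(one shortest path: (5, 5, 4, 0) → (4, 5, 4, 0) → (3, 5, 4, 0) → (2, 5, 4, 0) → (2, 5, 3, 0) → (2, 5, 3, 1) → (2, 5, 3, 2) → (3, 5, 3, 2) → (4, 5, 3, 2) → (4, 5, 3, 3))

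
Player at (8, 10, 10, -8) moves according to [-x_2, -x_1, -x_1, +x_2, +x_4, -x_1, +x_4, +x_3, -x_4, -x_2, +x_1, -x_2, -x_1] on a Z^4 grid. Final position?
(5, 8, 11, -7)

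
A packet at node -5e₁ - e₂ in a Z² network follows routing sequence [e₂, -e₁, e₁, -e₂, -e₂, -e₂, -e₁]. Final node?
(-6, -3)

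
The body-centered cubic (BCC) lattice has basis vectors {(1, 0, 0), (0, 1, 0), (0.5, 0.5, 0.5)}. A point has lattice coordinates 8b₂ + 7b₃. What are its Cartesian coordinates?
(3.5, 11.5, 3.5)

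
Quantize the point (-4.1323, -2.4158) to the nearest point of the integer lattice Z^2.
(-4, -2)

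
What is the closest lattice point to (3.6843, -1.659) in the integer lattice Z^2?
(4, -2)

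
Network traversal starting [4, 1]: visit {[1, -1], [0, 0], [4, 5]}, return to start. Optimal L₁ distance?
20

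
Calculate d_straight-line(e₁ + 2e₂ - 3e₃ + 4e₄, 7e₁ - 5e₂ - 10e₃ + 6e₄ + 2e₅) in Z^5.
11.9164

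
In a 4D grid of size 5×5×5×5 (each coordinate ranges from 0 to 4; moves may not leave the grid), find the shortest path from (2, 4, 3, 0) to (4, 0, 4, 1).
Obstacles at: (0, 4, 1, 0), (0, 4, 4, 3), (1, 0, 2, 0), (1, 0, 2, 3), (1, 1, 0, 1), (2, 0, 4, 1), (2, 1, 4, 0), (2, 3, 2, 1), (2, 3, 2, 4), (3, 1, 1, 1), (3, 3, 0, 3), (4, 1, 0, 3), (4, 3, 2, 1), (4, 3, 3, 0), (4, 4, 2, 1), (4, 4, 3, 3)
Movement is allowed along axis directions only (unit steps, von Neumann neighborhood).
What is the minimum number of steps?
8
(one shortest path: (2, 4, 3, 0) → (3, 4, 3, 0) → (4, 4, 3, 0) → (4, 4, 4, 0) → (4, 3, 4, 0) → (4, 2, 4, 0) → (4, 1, 4, 0) → (4, 0, 4, 0) → (4, 0, 4, 1))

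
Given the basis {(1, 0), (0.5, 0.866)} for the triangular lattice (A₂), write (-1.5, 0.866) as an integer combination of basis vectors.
-2b₁ + b₂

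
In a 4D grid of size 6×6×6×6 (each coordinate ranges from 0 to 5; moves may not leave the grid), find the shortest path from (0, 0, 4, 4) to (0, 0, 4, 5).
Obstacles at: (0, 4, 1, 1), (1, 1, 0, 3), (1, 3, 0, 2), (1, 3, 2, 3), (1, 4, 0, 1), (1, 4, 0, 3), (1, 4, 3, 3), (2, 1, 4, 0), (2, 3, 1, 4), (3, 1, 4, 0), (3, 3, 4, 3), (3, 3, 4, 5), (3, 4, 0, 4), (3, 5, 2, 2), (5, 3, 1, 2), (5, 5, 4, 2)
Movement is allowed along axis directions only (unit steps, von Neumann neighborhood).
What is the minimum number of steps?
1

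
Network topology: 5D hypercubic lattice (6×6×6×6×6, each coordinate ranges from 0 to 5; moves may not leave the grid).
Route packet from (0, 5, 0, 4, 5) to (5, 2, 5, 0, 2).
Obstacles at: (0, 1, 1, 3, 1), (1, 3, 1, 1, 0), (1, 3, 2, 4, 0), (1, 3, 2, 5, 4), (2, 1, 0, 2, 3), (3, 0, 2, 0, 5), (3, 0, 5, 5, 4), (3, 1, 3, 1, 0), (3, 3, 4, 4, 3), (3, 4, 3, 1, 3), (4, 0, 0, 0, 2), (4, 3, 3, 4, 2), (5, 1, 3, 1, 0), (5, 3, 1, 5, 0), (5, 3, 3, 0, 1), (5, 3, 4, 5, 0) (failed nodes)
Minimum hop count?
20
(one shortest path: (0, 5, 0, 4, 5) → (1, 5, 0, 4, 5) → (2, 5, 0, 4, 5) → (3, 5, 0, 4, 5) → (4, 5, 0, 4, 5) → (5, 5, 0, 4, 5) → (5, 4, 0, 4, 5) → (5, 3, 0, 4, 5) → (5, 2, 0, 4, 5) → (5, 2, 1, 4, 5) → (5, 2, 2, 4, 5) → (5, 2, 3, 4, 5) → (5, 2, 4, 4, 5) → (5, 2, 5, 4, 5) → (5, 2, 5, 3, 5) → (5, 2, 5, 2, 5) → (5, 2, 5, 1, 5) → (5, 2, 5, 0, 5) → (5, 2, 5, 0, 4) → (5, 2, 5, 0, 3) → (5, 2, 5, 0, 2))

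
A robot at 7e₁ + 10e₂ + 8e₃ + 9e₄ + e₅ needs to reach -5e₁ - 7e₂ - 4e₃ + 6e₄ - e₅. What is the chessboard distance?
17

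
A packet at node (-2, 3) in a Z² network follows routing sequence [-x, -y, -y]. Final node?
(-3, 1)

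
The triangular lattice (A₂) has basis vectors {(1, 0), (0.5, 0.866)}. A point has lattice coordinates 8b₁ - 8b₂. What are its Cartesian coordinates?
(4, -6.928)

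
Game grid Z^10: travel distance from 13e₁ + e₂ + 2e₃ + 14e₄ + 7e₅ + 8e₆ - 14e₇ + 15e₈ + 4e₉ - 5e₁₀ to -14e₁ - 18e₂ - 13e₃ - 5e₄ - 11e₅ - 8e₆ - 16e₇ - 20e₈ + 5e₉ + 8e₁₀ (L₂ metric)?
60.4566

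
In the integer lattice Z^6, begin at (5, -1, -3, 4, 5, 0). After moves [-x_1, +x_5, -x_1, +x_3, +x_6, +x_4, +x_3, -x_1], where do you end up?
(2, -1, -1, 5, 6, 1)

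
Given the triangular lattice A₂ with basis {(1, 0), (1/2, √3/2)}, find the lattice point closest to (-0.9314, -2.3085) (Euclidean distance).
(-0.5, -2.598)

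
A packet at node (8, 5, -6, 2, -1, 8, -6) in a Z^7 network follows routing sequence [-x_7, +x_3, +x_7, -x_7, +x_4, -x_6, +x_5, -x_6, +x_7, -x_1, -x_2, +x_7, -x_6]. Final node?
(7, 4, -5, 3, 0, 5, -5)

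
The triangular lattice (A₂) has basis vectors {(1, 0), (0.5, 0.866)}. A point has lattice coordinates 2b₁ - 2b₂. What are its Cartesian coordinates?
(1, -1.732)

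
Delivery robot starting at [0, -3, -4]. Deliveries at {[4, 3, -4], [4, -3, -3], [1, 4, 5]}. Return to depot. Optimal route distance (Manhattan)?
42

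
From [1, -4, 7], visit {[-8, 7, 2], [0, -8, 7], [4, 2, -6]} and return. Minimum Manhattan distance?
80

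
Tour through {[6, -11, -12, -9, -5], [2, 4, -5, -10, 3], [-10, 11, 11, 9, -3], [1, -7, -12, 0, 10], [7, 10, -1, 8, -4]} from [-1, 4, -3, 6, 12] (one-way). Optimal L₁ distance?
170
(one optimal route: (-1, 4, -3, 6, 12) → (1, -7, -12, 0, 10) → (6, -11, -12, -9, -5) → (2, 4, -5, -10, 3) → (7, 10, -1, 8, -4) → (-10, 11, 11, 9, -3))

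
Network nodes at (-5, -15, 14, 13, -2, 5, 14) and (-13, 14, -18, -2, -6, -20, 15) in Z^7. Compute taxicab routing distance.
114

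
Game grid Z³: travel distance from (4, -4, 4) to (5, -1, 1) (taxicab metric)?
7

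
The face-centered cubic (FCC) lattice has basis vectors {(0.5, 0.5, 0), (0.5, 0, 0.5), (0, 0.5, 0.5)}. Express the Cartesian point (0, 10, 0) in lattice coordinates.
10b₁ - 10b₂ + 10b₃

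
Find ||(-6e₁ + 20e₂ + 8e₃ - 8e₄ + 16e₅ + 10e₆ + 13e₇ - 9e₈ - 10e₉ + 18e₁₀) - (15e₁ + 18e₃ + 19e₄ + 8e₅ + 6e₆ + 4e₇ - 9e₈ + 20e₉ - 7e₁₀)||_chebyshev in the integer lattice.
30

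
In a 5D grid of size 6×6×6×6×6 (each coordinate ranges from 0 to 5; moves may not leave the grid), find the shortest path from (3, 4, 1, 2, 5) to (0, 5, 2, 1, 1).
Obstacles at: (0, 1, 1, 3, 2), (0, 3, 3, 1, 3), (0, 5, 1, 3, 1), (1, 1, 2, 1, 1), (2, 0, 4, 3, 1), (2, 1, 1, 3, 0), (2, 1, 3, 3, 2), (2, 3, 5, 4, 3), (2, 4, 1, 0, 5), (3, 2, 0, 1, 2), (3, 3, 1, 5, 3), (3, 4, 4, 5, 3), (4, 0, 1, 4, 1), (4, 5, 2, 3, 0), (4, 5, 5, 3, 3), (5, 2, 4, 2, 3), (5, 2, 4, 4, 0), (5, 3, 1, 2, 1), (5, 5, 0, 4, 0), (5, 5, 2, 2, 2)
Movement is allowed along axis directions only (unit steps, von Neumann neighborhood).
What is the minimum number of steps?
10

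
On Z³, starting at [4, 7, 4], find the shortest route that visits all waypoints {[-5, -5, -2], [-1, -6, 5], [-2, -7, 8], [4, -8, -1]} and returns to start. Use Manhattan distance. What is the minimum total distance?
72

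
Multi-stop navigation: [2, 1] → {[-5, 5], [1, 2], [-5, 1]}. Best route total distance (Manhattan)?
13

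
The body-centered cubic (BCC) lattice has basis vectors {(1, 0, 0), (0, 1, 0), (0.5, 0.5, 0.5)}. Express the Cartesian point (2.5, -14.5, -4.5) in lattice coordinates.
7b₁ - 10b₂ - 9b₃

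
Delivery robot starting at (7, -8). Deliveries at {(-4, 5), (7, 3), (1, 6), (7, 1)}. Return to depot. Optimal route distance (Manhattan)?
50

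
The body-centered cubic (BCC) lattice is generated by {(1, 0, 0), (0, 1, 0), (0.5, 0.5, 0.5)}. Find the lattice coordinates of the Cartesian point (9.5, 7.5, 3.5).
6b₁ + 4b₂ + 7b₃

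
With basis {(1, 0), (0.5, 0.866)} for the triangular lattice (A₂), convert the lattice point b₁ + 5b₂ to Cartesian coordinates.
(3.5, 4.33)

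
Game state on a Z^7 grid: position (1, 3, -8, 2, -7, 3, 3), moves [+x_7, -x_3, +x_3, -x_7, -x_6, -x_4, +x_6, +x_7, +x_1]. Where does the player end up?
(2, 3, -8, 1, -7, 3, 4)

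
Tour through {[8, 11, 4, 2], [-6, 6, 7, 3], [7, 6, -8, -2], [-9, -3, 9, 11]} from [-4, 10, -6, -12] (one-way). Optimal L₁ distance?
94
(one optimal route: (-4, 10, -6, -12) → (7, 6, -8, -2) → (8, 11, 4, 2) → (-6, 6, 7, 3) → (-9, -3, 9, 11))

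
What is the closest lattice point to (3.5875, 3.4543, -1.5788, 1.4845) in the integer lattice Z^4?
(4, 3, -2, 1)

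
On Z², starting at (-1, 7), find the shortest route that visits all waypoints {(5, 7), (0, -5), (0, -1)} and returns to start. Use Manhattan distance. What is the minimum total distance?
36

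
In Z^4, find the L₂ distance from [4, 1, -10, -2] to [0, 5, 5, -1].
16.0624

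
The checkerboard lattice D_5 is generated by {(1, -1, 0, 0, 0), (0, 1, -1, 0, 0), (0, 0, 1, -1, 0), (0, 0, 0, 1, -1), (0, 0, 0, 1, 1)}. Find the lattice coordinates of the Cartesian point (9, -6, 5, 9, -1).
9b₁ + 3b₂ + 8b₃ + 9b₄ + 8b₅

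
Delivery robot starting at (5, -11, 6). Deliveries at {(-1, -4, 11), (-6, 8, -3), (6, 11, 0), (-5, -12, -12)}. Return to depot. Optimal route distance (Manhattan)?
128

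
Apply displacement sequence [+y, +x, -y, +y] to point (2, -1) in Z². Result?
(3, 0)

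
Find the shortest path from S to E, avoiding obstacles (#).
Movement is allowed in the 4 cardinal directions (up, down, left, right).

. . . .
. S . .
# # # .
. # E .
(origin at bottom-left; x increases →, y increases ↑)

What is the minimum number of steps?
5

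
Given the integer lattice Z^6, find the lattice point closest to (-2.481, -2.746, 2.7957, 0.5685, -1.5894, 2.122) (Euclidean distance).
(-2, -3, 3, 1, -2, 2)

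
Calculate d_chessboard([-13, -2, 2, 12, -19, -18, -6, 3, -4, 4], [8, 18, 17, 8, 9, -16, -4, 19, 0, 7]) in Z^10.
28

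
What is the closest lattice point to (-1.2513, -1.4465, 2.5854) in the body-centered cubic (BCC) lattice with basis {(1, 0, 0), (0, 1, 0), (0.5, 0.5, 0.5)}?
(-1.5, -1.5, 2.5)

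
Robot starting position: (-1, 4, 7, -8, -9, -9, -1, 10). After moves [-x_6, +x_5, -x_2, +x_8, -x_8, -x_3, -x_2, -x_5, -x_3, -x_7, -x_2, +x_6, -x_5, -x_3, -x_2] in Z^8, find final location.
(-1, 0, 4, -8, -10, -9, -2, 10)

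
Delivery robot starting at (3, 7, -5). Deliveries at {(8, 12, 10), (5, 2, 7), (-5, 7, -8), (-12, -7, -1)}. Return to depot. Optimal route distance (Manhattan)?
114
(one optimal route: (3, 7, -5) → (8, 12, 10) → (5, 2, 7) → (-12, -7, -1) → (-5, 7, -8) → (3, 7, -5))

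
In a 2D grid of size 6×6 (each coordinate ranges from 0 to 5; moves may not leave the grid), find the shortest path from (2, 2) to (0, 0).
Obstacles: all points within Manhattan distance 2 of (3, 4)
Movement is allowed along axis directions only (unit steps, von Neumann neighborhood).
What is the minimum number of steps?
4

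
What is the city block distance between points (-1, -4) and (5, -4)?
6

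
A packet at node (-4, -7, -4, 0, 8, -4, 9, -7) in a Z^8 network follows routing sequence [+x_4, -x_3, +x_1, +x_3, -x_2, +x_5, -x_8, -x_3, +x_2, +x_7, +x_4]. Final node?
(-3, -7, -5, 2, 9, -4, 10, -8)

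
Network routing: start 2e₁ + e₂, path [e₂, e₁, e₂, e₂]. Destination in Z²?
(3, 4)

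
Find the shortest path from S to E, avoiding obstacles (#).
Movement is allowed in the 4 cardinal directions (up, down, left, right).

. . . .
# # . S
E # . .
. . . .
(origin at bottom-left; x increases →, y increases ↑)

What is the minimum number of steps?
6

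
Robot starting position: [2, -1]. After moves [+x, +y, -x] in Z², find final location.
(2, 0)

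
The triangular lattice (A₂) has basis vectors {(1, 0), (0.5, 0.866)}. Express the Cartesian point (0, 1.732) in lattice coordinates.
-b₁ + 2b₂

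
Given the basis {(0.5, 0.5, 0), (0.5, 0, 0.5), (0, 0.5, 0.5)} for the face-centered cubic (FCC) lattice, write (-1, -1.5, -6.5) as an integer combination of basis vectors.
4b₁ - 6b₂ - 7b₃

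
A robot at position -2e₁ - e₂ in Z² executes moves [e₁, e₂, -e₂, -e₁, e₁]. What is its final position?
(-1, -1)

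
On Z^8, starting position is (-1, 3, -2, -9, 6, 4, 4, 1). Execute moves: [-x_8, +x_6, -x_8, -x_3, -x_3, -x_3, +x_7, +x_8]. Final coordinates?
(-1, 3, -5, -9, 6, 5, 5, 0)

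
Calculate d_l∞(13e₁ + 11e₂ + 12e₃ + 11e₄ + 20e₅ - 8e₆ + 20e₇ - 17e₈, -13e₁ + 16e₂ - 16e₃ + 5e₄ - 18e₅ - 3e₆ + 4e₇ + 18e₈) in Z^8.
38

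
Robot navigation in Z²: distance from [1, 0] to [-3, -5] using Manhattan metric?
9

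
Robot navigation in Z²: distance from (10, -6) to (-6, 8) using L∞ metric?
16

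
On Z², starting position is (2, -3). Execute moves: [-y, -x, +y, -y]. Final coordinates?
(1, -4)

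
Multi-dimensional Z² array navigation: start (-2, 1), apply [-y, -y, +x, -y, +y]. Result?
(-1, -1)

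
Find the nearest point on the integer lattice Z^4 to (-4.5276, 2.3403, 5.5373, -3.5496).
(-5, 2, 6, -4)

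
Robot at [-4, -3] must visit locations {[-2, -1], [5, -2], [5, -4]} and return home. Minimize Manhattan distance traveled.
24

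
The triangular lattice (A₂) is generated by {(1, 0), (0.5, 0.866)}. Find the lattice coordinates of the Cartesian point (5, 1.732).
4b₁ + 2b₂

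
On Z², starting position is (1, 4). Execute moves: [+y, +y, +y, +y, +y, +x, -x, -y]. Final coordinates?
(1, 8)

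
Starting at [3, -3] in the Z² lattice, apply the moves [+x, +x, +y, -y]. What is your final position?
(5, -3)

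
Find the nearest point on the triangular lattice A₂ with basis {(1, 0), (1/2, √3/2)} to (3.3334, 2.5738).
(3.5, 2.598)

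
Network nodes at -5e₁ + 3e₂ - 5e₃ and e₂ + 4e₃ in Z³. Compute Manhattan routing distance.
16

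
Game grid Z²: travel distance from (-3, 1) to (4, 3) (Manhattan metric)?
9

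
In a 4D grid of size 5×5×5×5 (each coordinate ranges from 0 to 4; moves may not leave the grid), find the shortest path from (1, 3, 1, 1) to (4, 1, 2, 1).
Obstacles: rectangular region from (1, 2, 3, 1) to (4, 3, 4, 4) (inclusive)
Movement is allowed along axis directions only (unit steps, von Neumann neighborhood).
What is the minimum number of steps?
6
(one shortest path: (1, 3, 1, 1) → (2, 3, 1, 1) → (3, 3, 1, 1) → (4, 3, 1, 1) → (4, 2, 1, 1) → (4, 1, 1, 1) → (4, 1, 2, 1))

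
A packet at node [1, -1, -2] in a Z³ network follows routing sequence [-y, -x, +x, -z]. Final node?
(1, -2, -3)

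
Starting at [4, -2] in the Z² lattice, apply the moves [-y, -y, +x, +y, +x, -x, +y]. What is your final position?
(5, -2)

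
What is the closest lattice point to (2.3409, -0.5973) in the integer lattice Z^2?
(2, -1)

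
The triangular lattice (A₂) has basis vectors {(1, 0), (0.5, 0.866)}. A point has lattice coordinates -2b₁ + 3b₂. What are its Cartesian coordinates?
(-0.5, 2.598)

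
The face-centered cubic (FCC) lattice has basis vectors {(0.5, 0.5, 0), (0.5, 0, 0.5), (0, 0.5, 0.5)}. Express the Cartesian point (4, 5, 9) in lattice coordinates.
8b₂ + 10b₃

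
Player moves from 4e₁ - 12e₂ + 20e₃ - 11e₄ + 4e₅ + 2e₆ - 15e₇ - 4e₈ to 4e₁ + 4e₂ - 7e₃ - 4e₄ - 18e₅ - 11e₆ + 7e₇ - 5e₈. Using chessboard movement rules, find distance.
27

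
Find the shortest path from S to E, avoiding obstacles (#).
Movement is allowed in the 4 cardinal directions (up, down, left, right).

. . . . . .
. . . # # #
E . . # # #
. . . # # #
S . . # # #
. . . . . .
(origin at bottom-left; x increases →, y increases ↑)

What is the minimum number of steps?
2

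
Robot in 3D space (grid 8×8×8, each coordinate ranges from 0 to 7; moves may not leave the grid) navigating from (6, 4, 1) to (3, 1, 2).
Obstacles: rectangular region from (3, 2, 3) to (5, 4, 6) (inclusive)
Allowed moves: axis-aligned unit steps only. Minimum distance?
7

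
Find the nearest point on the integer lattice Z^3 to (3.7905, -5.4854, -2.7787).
(4, -5, -3)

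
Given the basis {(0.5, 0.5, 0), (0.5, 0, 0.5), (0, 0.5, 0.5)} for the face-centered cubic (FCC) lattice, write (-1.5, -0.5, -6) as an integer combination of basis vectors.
4b₁ - 7b₂ - 5b₃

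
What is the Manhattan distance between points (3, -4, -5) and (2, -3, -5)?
2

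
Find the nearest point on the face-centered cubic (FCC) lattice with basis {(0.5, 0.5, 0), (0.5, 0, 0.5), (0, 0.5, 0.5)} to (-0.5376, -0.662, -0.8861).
(-0.5, -0.5, -1)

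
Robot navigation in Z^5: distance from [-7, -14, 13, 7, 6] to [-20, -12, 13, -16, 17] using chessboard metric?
23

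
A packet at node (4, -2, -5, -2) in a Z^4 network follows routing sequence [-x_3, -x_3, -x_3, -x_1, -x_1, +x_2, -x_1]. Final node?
(1, -1, -8, -2)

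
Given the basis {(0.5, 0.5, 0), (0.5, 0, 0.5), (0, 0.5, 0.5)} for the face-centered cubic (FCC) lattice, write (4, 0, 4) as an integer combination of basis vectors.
8b₂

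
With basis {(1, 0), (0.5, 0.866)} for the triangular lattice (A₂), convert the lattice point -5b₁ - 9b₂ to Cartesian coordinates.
(-9.5, -7.794)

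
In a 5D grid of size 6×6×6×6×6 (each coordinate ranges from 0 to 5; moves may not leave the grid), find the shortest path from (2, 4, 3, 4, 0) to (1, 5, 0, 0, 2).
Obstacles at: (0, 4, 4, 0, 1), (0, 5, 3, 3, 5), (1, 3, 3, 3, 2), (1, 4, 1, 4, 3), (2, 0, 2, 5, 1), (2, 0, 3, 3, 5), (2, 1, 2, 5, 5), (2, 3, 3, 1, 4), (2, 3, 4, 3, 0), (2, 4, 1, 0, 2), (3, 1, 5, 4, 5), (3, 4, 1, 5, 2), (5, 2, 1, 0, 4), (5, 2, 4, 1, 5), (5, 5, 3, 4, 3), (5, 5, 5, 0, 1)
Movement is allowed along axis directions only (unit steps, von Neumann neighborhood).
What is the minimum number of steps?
11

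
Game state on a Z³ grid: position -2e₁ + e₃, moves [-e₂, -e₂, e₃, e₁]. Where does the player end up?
(-1, -2, 2)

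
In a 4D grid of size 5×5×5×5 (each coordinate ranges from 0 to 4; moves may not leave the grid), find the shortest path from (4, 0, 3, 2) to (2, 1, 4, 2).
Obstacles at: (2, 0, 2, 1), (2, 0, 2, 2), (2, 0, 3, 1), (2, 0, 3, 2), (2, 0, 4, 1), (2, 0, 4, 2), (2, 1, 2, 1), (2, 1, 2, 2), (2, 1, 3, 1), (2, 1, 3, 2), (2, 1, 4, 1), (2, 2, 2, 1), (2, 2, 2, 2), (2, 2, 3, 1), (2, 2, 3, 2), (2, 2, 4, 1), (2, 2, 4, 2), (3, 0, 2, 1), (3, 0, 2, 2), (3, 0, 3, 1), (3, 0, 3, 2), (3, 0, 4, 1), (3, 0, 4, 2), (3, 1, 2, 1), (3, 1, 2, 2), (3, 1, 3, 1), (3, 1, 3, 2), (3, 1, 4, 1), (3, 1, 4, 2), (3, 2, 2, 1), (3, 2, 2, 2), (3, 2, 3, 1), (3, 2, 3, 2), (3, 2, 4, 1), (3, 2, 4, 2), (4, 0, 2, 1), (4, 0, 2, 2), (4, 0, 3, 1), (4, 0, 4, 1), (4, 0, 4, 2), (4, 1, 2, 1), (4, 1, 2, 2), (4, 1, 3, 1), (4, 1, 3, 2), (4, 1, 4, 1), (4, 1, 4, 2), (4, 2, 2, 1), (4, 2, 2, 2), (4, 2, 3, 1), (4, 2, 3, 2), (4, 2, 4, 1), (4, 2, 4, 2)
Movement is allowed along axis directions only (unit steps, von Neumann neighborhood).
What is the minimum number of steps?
6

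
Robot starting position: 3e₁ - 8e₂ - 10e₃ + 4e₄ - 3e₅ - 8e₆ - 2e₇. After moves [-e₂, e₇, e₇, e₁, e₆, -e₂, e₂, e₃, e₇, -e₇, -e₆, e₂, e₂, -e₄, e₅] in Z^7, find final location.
(4, -7, -9, 3, -2, -8, 0)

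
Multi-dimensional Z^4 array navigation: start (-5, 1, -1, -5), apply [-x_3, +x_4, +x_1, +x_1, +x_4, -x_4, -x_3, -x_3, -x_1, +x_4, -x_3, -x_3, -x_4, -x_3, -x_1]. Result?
(-5, 1, -7, -4)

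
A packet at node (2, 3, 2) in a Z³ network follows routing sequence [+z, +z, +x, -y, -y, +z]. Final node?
(3, 1, 5)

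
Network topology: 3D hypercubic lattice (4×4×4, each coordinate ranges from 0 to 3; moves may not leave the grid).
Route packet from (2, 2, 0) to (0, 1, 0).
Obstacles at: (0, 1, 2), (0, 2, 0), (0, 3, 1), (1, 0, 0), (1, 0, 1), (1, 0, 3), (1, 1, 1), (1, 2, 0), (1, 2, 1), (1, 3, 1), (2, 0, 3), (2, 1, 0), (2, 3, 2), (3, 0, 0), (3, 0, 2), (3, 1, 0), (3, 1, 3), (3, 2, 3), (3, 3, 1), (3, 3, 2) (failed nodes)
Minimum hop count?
7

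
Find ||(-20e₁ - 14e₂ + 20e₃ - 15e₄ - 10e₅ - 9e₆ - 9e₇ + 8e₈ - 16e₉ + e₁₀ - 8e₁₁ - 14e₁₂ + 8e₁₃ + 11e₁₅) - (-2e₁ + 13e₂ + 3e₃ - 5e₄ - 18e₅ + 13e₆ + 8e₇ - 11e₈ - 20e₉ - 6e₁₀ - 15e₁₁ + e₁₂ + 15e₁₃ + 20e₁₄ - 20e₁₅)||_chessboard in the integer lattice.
31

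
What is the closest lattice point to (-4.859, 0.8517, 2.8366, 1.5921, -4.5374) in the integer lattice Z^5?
(-5, 1, 3, 2, -5)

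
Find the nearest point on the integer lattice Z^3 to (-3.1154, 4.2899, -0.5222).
(-3, 4, -1)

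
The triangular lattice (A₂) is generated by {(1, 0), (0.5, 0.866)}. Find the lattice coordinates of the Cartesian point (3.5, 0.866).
3b₁ + b₂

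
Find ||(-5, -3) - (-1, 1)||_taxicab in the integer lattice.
8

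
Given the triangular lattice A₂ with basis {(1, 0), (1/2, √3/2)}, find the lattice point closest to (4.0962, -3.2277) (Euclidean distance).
(4, -3.464)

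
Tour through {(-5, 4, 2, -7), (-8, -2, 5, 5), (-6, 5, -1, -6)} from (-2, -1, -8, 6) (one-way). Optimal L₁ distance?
51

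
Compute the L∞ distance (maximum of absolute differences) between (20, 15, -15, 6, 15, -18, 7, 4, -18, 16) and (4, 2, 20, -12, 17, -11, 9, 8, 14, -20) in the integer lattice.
36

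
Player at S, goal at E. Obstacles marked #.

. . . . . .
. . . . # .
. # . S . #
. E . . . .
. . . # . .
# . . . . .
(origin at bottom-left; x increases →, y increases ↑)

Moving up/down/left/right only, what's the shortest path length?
3
(one shortest path: (3, 3) → (2, 3) → (2, 2) → (1, 2))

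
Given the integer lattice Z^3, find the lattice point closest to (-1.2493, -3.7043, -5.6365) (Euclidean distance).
(-1, -4, -6)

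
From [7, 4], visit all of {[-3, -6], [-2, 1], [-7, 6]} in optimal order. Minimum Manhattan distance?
34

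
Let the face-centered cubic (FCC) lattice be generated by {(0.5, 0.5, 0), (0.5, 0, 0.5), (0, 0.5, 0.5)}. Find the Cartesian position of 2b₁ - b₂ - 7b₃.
(0.5, -2.5, -4)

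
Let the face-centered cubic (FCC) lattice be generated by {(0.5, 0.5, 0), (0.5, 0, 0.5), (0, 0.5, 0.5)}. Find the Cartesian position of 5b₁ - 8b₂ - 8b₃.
(-1.5, -1.5, -8)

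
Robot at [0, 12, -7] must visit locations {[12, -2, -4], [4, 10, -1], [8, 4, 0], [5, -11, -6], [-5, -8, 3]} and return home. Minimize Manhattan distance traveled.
112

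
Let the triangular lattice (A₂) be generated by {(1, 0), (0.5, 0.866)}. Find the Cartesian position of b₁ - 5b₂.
(-1.5, -4.33)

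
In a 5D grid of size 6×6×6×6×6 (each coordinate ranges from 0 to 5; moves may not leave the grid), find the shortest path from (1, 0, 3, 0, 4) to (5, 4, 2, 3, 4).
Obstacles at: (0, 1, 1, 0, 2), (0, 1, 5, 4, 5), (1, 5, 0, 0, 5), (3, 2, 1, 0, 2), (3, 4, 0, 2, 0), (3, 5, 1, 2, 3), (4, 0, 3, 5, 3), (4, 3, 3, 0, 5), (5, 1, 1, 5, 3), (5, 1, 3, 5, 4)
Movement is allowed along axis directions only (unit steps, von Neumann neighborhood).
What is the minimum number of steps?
12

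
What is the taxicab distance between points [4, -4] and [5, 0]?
5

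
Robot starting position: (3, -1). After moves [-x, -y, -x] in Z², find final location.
(1, -2)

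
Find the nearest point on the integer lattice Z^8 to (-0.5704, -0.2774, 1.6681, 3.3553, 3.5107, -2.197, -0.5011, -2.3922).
(-1, 0, 2, 3, 4, -2, -1, -2)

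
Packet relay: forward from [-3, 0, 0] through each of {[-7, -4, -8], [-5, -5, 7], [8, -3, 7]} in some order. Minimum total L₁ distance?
49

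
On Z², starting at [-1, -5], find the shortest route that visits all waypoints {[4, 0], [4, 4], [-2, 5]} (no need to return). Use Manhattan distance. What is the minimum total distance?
21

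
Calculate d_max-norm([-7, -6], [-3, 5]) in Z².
11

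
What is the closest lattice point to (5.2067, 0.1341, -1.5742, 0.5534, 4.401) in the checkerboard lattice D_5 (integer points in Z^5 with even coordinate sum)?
(5, 0, -2, 1, 4)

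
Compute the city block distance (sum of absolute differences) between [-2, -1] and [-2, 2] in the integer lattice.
3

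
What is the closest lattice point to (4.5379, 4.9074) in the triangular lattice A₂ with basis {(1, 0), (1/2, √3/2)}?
(5, 5.196)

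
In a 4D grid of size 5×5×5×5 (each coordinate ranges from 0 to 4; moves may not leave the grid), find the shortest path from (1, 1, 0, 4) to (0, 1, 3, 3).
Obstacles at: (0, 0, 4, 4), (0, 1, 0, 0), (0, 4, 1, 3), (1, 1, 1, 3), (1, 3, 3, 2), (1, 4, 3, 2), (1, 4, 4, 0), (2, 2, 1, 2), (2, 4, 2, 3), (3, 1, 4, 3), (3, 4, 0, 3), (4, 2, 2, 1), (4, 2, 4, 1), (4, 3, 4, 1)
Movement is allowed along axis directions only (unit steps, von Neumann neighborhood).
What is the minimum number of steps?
5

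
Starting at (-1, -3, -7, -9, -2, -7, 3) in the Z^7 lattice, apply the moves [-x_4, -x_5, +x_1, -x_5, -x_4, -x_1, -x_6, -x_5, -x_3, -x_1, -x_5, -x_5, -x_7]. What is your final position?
(-2, -3, -8, -11, -7, -8, 2)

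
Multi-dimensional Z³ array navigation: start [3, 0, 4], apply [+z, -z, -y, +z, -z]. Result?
(3, -1, 4)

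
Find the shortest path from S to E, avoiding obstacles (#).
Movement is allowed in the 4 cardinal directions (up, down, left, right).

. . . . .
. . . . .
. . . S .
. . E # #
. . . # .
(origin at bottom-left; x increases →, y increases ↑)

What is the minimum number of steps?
2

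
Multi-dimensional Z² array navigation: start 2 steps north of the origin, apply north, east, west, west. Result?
(-1, 3)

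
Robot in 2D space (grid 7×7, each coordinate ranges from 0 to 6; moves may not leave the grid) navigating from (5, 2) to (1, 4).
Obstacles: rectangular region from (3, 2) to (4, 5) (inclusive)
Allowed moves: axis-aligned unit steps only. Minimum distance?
8
(one shortest path: (5, 2) → (5, 1) → (4, 1) → (3, 1) → (2, 1) → (1, 1) → (1, 2) → (1, 3) → (1, 4))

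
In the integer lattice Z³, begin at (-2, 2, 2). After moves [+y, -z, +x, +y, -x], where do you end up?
(-2, 4, 1)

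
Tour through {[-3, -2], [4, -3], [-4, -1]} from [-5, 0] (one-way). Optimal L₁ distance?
12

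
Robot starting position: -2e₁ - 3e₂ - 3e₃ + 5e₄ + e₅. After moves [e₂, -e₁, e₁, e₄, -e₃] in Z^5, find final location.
(-2, -2, -4, 6, 1)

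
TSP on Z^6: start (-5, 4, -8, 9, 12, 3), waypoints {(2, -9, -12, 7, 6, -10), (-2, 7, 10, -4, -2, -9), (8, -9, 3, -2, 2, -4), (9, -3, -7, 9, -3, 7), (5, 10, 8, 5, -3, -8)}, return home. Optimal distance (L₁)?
244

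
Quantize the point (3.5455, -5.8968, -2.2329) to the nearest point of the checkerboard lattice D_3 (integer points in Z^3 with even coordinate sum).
(4, -6, -2)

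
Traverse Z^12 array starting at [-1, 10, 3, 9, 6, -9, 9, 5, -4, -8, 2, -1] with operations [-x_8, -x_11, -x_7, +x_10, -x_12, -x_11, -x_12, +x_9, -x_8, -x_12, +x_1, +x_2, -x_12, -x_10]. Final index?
(0, 11, 3, 9, 6, -9, 8, 3, -3, -8, 0, -5)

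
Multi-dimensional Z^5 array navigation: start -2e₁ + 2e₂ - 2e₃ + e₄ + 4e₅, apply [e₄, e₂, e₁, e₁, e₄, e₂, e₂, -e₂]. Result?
(0, 4, -2, 3, 4)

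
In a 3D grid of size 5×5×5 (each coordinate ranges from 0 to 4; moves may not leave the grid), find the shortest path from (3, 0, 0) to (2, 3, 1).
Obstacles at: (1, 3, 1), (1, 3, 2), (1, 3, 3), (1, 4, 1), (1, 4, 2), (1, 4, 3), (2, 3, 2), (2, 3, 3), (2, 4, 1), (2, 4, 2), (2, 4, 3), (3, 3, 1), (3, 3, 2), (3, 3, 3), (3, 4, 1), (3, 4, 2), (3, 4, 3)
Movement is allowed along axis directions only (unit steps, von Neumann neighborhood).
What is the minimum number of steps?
5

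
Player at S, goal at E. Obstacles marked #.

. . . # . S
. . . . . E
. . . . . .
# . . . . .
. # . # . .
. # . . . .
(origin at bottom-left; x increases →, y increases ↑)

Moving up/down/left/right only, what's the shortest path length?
1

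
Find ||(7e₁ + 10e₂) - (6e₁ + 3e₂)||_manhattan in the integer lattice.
8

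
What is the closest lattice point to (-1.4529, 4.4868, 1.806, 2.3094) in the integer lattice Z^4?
(-1, 4, 2, 2)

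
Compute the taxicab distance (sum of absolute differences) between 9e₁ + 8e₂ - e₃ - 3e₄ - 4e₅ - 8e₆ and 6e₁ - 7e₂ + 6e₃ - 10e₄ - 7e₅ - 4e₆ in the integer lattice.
39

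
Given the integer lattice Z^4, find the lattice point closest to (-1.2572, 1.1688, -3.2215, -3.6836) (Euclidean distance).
(-1, 1, -3, -4)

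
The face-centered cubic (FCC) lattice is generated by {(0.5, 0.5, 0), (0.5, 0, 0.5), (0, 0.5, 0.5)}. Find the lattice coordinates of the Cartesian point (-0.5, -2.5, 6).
-9b₁ + 8b₂ + 4b₃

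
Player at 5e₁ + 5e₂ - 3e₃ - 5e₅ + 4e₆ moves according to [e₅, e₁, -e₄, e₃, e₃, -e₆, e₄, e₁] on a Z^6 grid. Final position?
(7, 5, -1, 0, -4, 3)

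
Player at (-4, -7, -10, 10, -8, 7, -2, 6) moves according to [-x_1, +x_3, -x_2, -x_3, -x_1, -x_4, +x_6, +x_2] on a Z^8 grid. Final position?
(-6, -7, -10, 9, -8, 8, -2, 6)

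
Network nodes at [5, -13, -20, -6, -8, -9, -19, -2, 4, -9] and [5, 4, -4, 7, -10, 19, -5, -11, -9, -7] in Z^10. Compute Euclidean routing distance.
44.1814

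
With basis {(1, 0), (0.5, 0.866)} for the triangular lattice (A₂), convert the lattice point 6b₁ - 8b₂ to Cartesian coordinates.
(2, -6.928)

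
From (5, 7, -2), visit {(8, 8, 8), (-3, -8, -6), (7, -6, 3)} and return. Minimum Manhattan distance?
82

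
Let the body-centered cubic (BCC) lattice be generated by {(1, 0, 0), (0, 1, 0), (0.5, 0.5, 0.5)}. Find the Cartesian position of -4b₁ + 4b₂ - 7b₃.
(-7.5, 0.5, -3.5)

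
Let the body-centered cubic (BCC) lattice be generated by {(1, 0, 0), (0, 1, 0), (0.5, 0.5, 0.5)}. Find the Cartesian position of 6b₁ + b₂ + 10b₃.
(11, 6, 5)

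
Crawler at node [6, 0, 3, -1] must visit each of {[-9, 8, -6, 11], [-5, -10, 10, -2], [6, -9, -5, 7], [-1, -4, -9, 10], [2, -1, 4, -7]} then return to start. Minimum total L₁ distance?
158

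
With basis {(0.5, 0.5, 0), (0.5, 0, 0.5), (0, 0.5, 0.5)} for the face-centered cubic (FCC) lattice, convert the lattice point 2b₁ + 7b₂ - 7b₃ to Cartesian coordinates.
(4.5, -2.5, 0)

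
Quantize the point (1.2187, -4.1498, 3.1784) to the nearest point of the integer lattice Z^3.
(1, -4, 3)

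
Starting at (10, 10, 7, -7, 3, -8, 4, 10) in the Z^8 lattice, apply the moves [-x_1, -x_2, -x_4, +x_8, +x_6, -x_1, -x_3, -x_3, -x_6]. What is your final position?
(8, 9, 5, -8, 3, -8, 4, 11)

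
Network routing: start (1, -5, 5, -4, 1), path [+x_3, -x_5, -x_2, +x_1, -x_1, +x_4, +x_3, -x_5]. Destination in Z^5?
(1, -6, 7, -3, -1)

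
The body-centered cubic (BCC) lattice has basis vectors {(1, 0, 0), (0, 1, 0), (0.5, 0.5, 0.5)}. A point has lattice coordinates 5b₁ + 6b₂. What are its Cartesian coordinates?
(5, 6, 0)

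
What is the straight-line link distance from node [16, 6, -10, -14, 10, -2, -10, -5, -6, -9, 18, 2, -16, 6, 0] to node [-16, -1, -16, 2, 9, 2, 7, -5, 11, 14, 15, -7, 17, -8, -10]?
62.9603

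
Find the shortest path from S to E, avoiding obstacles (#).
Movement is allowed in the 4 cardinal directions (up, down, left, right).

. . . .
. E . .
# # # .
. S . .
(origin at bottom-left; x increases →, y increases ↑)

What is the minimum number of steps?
6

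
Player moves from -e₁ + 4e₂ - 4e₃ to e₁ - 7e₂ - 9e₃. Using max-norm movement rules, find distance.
11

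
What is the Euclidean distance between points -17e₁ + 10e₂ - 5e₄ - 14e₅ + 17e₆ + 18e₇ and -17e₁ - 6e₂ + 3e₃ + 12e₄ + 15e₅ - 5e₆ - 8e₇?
50.547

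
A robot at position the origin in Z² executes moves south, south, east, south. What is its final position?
(1, -3)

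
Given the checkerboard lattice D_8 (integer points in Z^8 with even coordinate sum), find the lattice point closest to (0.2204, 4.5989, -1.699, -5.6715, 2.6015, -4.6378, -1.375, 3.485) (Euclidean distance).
(0, 5, -2, -6, 3, -5, -1, 4)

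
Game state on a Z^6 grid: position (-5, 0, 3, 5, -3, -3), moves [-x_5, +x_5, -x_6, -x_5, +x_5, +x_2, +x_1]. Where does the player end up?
(-4, 1, 3, 5, -3, -4)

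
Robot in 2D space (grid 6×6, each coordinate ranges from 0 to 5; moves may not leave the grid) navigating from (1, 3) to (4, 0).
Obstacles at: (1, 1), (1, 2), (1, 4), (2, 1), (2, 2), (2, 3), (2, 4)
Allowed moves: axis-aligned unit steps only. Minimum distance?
8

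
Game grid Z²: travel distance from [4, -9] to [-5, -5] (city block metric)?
13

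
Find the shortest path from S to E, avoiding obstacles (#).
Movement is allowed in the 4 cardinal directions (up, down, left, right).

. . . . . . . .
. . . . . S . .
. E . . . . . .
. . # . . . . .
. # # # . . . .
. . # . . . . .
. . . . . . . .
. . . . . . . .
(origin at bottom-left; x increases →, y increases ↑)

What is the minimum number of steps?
5
(one shortest path: (5, 6) → (4, 6) → (3, 6) → (2, 6) → (1, 6) → (1, 5))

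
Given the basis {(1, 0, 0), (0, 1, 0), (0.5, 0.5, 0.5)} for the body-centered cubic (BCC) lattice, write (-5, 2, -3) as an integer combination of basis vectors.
-2b₁ + 5b₂ - 6b₃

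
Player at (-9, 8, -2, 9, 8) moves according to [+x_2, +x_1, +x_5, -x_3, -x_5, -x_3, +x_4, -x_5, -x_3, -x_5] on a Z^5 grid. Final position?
(-8, 9, -5, 10, 6)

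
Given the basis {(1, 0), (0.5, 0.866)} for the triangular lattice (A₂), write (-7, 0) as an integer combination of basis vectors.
-7b₁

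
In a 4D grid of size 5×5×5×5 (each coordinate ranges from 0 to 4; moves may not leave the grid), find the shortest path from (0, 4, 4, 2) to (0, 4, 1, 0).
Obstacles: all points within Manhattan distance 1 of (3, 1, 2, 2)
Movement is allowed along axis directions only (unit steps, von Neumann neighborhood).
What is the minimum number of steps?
5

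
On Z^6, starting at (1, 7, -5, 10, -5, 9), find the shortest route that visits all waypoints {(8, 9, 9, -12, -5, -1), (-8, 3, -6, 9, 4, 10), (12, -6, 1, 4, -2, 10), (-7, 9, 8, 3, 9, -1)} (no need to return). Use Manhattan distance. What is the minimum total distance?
170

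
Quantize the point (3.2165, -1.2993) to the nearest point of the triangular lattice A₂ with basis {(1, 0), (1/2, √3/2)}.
(3, -1.732)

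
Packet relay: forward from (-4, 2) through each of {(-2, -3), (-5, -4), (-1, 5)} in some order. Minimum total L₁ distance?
19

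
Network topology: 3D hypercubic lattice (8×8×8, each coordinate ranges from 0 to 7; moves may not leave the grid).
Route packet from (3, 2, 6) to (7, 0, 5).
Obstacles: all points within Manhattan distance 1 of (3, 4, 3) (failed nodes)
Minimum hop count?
7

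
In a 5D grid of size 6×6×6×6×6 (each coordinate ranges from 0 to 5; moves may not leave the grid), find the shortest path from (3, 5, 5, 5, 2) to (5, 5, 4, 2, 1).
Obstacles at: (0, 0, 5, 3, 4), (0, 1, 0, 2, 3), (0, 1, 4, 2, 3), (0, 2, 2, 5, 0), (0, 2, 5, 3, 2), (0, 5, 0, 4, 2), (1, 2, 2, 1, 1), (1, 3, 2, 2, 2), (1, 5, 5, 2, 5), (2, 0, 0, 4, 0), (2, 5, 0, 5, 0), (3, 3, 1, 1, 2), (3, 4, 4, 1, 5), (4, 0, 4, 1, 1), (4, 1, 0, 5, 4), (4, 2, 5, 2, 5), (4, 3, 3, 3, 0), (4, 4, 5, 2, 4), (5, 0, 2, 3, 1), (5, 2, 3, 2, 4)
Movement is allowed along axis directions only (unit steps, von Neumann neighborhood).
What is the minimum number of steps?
7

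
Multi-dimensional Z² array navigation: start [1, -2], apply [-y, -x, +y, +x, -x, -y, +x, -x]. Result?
(0, -3)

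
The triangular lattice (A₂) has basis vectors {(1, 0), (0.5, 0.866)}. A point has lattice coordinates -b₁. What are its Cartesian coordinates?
(-1, 0)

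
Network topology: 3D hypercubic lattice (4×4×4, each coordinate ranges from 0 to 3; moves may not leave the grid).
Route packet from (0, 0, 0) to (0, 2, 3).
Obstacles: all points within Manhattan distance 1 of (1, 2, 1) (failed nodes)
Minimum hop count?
5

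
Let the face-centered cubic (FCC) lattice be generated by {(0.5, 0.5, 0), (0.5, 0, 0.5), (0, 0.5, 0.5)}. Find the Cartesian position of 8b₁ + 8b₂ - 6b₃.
(8, 1, 1)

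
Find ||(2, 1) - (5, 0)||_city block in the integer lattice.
4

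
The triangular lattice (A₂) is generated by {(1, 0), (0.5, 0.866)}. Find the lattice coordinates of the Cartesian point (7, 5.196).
4b₁ + 6b₂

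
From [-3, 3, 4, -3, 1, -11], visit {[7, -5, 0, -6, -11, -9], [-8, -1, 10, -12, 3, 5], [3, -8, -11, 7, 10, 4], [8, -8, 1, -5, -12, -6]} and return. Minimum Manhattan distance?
218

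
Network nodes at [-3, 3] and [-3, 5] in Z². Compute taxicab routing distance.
2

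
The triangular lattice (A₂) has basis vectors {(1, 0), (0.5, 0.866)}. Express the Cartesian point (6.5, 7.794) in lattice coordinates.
2b₁ + 9b₂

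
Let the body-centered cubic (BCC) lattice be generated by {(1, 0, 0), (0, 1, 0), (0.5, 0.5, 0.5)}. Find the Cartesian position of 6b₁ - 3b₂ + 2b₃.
(7, -2, 1)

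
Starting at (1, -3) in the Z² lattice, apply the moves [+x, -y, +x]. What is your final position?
(3, -4)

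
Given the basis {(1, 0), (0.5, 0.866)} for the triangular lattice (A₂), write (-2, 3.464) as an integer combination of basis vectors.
-4b₁ + 4b₂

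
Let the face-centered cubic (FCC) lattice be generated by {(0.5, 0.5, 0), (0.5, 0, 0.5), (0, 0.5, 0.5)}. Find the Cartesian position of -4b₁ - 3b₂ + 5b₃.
(-3.5, 0.5, 1)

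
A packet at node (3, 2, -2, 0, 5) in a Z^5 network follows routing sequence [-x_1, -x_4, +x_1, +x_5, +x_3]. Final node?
(3, 2, -1, -1, 6)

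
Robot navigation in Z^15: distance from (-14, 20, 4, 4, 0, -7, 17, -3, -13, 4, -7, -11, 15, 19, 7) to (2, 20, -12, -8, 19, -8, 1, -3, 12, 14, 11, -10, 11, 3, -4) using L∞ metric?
25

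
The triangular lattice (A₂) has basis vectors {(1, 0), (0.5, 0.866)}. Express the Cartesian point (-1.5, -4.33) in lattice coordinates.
b₁ - 5b₂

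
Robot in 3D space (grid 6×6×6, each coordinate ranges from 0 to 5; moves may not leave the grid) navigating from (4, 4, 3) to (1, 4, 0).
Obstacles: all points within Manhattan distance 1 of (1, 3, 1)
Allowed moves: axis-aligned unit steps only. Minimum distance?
6
(one shortest path: (4, 4, 3) → (3, 4, 3) → (2, 4, 3) → (2, 4, 2) → (2, 4, 1) → (2, 4, 0) → (1, 4, 0))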